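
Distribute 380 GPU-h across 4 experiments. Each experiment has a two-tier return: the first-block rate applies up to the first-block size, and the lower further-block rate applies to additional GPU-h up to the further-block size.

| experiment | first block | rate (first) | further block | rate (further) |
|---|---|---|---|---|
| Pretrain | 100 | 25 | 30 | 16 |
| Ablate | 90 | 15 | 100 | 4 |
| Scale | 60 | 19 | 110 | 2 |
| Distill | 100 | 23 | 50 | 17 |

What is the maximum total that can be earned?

7870

Rank every tier by rate: Pretrain/first 25 > Distill/first 23 > Scale/first 19 > Distill/second 17 > Pretrain/second 16 > Ablate/first 15 > Ablate/second 4 > Scale/second 2.
Fill Pretrain first block (100 at 25) ; 280 left.
Distill first at 23: fill all 100 ; 180 left.
Scale/first (19): +60 ; 120 left.
Distill second at 17: fill all 50 ; 70 left.
Pretrain/second (16): +30 ; 40 left.
Ablate/first: +40 of 90 at 15; pool empty.
Total = 25×100 + 23×100 + 19×60 + 17×50 + 16×30 + 15×40 = 7870.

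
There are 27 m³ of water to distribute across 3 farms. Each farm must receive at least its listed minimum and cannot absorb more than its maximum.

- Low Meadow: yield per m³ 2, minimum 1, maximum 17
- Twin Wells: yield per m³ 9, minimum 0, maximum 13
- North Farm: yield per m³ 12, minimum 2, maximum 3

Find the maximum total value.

Meeting every minimum uses 1+0+2 = 3 m³, leaving 24.
Rank by yield per m³: North Farm 12 > Twin Wells 9 > Low Meadow 2.
North Farm takes 1 more to reach its cap of 3 → 23 left.
Twin Wells: +13 to 13 (cap) → 10 left.
Low Meadow: +10 (room for 16) → 11. Pool exhausted.
Total = 2×11 + 9×13 + 12×3 = 175.

175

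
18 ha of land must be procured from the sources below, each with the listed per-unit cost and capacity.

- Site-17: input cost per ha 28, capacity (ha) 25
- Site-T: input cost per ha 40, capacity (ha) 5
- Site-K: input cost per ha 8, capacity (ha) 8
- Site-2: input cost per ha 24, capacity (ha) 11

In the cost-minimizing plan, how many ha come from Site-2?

10

Cheapest first:
Site-K at 8: take all 8 ha ; 10 still needed.
Take 10 from Site-2 at 24 to finish.
Site-17, Site-T: unused.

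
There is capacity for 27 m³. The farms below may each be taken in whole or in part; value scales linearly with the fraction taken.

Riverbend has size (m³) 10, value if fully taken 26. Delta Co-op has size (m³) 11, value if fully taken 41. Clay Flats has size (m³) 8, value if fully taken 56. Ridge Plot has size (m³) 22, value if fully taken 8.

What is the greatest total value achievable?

117.8

Rank by value-to-size ratio: Clay Flats 56/8≈7, Delta Co-op 41/11≈3.73, Riverbend 26/10≈2.6, Ridge Plot 8/22≈0.364.
Take all of Clay Flats (8 m³, value 56) → 19 m³ left.
Take all of Delta Co-op (11 m³, value 41) → 8 m³ left.
Only 8 m³ remain; take 8/10 of Riverbend for value 26×8/10 = 20.8.
Total value = 117.8.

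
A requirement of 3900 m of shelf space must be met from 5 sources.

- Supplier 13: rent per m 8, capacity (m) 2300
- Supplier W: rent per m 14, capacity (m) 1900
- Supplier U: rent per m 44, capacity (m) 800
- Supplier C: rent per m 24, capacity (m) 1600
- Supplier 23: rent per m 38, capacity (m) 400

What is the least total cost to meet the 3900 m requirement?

40800

Use sources in increasing cost order.
Take 2300 from Supplier 13 at 8 ; need 1600 more.
Supplier W at 14: take 1600 of its 1900 ; requirement met.
Supplier C, Supplier 23, Supplier U: unused.
Cost = 2300×8 + 1600×14 = 40800.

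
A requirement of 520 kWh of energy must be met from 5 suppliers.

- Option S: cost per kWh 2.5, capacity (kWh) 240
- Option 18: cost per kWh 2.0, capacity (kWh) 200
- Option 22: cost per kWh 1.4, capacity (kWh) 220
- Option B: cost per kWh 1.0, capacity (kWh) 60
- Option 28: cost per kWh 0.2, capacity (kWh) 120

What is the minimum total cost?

632

Cheapest first:
Option 28 at 0.2: take all 120 kWh → 400 still needed.
Option B (1.0): use full 60 → 340 kWh to go.
Option 22 at 1.4: take all 220 kWh → 120 still needed.
Option 18 (2.0): take the remaining 120 → done.
Option S: unused.
Cost = 120×0.2 + 60×1.0 + 220×1.4 + 120×2.0 = 632.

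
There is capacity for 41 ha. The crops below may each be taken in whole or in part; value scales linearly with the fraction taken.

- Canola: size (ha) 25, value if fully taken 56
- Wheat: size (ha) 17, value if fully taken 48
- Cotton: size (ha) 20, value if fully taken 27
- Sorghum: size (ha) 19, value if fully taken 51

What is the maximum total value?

Rank by value-to-size ratio: Wheat 48/17≈2.82, Sorghum 51/19≈2.68, Canola 56/25≈2.24, Cotton 27/20≈1.35.
All 17 ha of Wheat fit (value 48) → 24 remain.
All 19 ha of Sorghum fit (value 51) → 5 remain.
Only 5 ha remain; take 5/25 of Canola for value 56×5/25 = 11.2.
Total value = 110.2.

110.2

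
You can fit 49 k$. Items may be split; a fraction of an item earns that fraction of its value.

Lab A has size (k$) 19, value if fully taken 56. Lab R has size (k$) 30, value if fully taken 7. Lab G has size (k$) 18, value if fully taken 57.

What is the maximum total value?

Sort by value density: Lab G 57/18≈3.17, Lab A 56/19≈2.95, Lab R 7/30≈0.233.
Lab G: take in full, 18 k$ for value 57 ; 31 left.
Lab A: take in full, 19 k$ for value 56 ; 12 left.
Fill the last 12 k$ with part of Lab R: 12/30 of it earns 2.8.
Total value = 115.8.

115.8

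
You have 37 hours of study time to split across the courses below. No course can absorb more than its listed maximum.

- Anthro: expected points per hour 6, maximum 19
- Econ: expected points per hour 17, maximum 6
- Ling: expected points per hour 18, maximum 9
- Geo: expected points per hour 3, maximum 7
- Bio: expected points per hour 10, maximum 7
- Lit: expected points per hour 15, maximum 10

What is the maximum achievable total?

Order the courses by expected points per hour: Ling 18 > Econ 17 > Lit 15 > Bio 10 > Anthro 6 > Geo 3.
Ling: +9 to 9 (cap) → 28 left.
Give Econ 6 to hit its cap of 6 → 22 left.
Lit: +10 to 10 (cap) → 12 left.
Give Bio 7 to hit its cap of 7 → 5 left.
Anthro has room for 19 but only 5 remain, so it gets 5.
Total = 6×5 + 17×6 + 18×9 + 10×7 + 15×10 = 514.

514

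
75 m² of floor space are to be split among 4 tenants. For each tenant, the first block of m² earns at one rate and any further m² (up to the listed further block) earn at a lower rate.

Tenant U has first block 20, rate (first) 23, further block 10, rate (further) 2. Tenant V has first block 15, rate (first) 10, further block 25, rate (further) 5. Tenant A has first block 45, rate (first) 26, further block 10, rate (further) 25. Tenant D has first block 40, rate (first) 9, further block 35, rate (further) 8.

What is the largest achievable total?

1880

Rank every tier by rate: Tenant A/tier1 26 > Tenant A/tier2 25 > Tenant U/tier1 23 > Tenant V/tier1 10 > Tenant D/tier1 9 > Tenant D/tier2 8 > Tenant V/tier2 5 > Tenant U/tier2 2.
Tenant A tier1 at 26: fill all 45 → 30 left.
Tenant A/tier2 (25): +10 → 20 left.
Tenant U tier1 at 23: fill all 20 → 0 left.
Total = 26×45 + 25×10 + 23×20 = 1880.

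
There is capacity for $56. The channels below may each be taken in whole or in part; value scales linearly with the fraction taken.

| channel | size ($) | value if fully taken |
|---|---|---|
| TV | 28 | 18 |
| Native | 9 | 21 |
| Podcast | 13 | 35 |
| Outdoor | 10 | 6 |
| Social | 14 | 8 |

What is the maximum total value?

77.6

Sort by value density: Podcast 35/13≈2.69, Native 21/9≈2.33, TV 18/28≈0.643, Outdoor 6/10≈0.6, Social 8/14≈0.571.
Take all of Podcast (13 $, value 35) ; 43 $ left.
Native: take in full, 9 $ for value 21 ; 34 left.
All 28 $ of TV fit (value 18) ; 6 remain.
Only 6 $ remain; take 6/10 of Outdoor for value 6×6/10 = 3.6.
Total value = 77.6.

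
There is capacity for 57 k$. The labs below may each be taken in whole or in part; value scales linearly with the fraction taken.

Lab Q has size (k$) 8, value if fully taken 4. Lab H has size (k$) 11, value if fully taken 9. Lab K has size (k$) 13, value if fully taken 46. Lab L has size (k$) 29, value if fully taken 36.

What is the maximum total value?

Rank by value-to-size ratio: Lab K 46/13≈3.54, Lab L 36/29≈1.24, Lab H 9/11≈0.818, Lab Q 4/8≈0.5.
Take all of Lab K (13 k$, value 46) — 44 k$ left.
Take all of Lab L (29 k$, value 36) — 15 k$ left.
Take all of Lab H (11 k$, value 9) — 4 k$ left.
Fill the last 4 k$ with part of Lab Q: 4/8 of it earns 2.
Total value = 93.

93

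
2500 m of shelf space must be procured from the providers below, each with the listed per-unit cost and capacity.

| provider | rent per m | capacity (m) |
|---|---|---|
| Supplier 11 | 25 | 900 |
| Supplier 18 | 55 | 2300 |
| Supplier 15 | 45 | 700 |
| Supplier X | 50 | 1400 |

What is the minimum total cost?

Use providers in increasing cost order.
Supplier 11 at 25: take all 900 m — 1600 still needed.
Supplier 15 at 45: take all 700 m — 900 still needed.
Supplier X at 50: take 900 of its 1400 — requirement met.
Supplier 18: unused.
Cost = 900×25 + 700×45 + 900×50 = 99000.

99000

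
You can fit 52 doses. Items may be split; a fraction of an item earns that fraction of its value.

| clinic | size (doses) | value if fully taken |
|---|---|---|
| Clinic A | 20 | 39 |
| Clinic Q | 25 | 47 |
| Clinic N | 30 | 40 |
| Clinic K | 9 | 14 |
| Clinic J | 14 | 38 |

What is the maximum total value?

110.84

Sort by value density: Clinic J 38/14≈2.71, Clinic A 39/20≈1.95, Clinic Q 47/25≈1.88, Clinic K 14/9≈1.56, Clinic N 40/30≈1.33.
Take all of Clinic J (14 doses, value 38) → 38 doses left.
Take all of Clinic A (20 doses, value 39) → 18 doses left.
18 doses left: a 18/25 share of Clinic Q gives 47×18/25 = 33.84.
Total value = 110.84.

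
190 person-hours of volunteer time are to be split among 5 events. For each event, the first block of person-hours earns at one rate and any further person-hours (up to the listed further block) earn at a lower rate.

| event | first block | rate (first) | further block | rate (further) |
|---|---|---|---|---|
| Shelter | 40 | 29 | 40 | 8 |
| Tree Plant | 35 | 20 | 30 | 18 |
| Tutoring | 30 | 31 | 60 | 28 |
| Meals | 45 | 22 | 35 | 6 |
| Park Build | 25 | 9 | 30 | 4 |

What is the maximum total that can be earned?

5060

Treat each block as its own option and order by rate: Tutoring/T1 31 > Shelter/T1 29 > Tutoring/T2 28 > Meals/T1 22 > Tree Plant/T1 20 > Tree Plant/T2 18 > Park Build/T1 9 > Shelter/T2 8 > Meals/T2 6 > Park Build/T2 4.
Tutoring/T1 (31): +30 ; 160 left.
Fill Shelter T1 block (40 at 29) ; 120 left.
Fill Tutoring T2 block (60 at 28) ; 60 left.
Meals/T1 (22): +45 ; 15 left.
15 remain; put them into Tree Plant T1 at 20.
Total = 31×30 + 29×40 + 28×60 + 22×45 + 20×15 = 5060.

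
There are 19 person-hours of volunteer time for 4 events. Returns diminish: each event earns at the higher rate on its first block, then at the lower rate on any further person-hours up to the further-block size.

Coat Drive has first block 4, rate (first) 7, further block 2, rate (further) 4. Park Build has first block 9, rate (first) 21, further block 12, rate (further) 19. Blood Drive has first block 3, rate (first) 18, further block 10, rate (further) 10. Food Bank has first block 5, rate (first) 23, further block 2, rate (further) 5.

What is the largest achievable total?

399

Rank every tier by rate: Food Bank/tier1 23 > Park Build/tier1 21 > Park Build/tier2 19 > Blood Drive/tier1 18 > Blood Drive/tier2 10 > Coat Drive/tier1 7 > Food Bank/tier2 5 > Coat Drive/tier2 4.
Food Bank tier1 at 23: fill all 5 ; 14 left.
Park Build tier1 at 21: fill all 9 ; 5 left.
Park Build tier2 at 19: only 5 left, fill 5.
Total = 23×5 + 21×9 + 19×5 = 399.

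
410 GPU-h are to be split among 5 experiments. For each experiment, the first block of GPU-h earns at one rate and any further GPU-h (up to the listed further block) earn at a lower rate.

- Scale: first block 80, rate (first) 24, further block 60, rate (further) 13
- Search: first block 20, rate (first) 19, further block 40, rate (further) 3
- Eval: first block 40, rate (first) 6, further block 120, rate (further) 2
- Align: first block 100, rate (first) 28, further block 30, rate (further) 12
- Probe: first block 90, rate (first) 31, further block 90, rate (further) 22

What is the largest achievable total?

10260

Treat each block as its own option and order by rate: Probe/tier1 31 > Align/tier1 28 > Scale/tier1 24 > Probe/tier2 22 > Search/tier1 19 > Scale/tier2 13 > Align/tier2 12 > Eval/tier1 6 > Search/tier2 3 > Eval/tier2 2.
Probe/tier1 (31): +90 → 320 left.
Align/tier1 (28): +100 → 220 left.
Fill Scale tier1 block (80 at 24) → 140 left.
Fill Probe tier2 block (90 at 22) → 50 left.
Search tier1 at 19: fill all 20 → 30 left.
30 remain; put them into Scale tier2 at 13.
Total = 31×90 + 28×100 + 24×80 + 22×90 + 19×20 + 13×30 = 10260.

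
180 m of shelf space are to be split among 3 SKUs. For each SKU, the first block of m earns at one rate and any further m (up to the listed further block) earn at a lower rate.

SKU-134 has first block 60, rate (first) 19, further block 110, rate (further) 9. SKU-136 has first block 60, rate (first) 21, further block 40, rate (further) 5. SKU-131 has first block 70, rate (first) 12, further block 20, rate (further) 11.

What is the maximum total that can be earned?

Order all 6 blocks by rate: SKU-136/T1 21 > SKU-134/T1 19 > SKU-131/T1 12 > SKU-131/T2 11 > SKU-134/T2 9 > SKU-136/T2 5.
SKU-136 T1 at 21: fill all 60 ; 120 left.
SKU-134/T1 (19): +60 ; 60 left.
60 remain; put them into SKU-131 T1 at 12.
Total = 21×60 + 19×60 + 12×60 = 3120.

3120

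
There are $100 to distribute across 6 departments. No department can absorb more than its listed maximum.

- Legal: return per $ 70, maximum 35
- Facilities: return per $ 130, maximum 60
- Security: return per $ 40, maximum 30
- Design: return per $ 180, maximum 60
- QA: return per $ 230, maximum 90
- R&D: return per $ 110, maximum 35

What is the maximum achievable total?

Highest return per $ first: QA 230 > Design 180 > Facilities 130 > R&D 110 > Legal 70 > Security 40.
QA: +90 to 90 (cap) → 10 left.
Design: +10 (room for 60) → 10. Pool exhausted.
Total = 180×10 + 230×90 = 22500.

22500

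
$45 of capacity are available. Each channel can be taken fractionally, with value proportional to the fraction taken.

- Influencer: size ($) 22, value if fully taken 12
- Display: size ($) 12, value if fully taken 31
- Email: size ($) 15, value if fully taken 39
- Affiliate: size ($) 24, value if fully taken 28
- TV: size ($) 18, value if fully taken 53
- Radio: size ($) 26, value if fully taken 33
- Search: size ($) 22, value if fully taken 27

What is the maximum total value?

Rank by value-to-size ratio: TV 53/18≈2.94, Email 39/15≈2.6, Display 31/12≈2.58, Radio 33/26≈1.27, Search 27/22≈1.23, Affiliate 28/24≈1.17, Influencer 12/22≈0.545.
All 18 $ of TV fit (value 53) ; 27 remain.
Take all of Email (15 $, value 39) ; 12 $ left.
Display: take in full, 12 $ for value 31 ; 0 left.
Total value = 123.

123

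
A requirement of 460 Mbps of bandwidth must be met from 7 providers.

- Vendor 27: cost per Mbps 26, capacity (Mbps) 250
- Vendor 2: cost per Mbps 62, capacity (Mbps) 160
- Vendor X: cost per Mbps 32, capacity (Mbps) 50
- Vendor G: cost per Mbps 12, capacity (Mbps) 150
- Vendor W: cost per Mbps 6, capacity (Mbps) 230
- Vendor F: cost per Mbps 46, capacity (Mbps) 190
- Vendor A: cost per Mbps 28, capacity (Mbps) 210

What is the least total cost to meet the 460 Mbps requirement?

Use providers in increasing cost order.
Vendor W (6): use full 230 ; 230 Mbps to go.
Take 150 from Vendor G at 12 ; need 80 more.
Vendor 27 (26): take the remaining 80 ; done.
Vendor A, Vendor X, Vendor F, Vendor 2: unused.
Cost = 230×6 + 150×12 + 80×26 = 5260.

5260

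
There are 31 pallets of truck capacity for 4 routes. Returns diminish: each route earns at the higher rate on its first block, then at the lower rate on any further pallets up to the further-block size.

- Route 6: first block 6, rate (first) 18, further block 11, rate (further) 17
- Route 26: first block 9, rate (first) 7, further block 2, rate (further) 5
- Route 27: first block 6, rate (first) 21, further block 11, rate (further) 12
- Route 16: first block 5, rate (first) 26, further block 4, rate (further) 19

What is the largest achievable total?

610

Rank every tier by rate: Route 16/first 26 > Route 27/first 21 > Route 16/second 19 > Route 6/first 18 > Route 6/second 17 > Route 27/second 12 > Route 26/first 7 > Route 26/second 5.
Fill Route 16 first block (5 at 26) ; 26 left.
Fill Route 27 first block (6 at 21) ; 20 left.
Route 16/second (19): +4 ; 16 left.
Fill Route 6 first block (6 at 18) ; 10 left.
10 remain; put them into Route 6 second at 17.
Total = 26×5 + 21×6 + 19×4 + 18×6 + 17×10 = 610.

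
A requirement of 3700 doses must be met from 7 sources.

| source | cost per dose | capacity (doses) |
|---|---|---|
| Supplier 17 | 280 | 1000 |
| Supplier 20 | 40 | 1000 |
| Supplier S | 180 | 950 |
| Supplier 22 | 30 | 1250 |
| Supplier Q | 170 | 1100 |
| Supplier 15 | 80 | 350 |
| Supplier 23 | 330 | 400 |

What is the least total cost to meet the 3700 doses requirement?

Fill from the cheapest source first.
Take 1250 from Supplier 22 at 30 ; need 2450 more.
Supplier 20 at 40: take all 1000 doses ; 1450 still needed.
Supplier 15 at 80: take all 350 doses ; 1100 still needed.
Supplier Q at 170: take all 1100 doses ; 0 still needed.
Supplier S, Supplier 17, Supplier 23: unused.
Cost = 1250×30 + 1000×40 + 350×80 + 1100×170 = 292500.

292500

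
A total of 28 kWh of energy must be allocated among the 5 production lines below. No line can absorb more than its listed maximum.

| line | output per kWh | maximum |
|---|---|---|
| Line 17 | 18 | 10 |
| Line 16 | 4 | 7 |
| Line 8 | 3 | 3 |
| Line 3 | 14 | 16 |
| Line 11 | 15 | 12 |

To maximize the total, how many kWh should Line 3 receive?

Order the production lines by output per kWh: Line 17 18 > Line 11 15 > Line 3 14 > Line 16 4 > Line 8 3.
Line 17: +10 to 10 (cap) → 18 left.
Line 11: +12 to 12 (cap) → 6 left.
Line 3: +6 (room for 16) → 6. Pool exhausted.

6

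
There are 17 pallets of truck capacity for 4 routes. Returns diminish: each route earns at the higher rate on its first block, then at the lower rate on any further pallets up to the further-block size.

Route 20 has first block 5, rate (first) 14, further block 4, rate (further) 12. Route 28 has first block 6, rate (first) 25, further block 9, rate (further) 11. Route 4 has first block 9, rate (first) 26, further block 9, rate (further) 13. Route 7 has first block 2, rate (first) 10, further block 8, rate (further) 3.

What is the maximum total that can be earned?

Rank every tier by rate: Route 4/tier1 26 > Route 28/tier1 25 > Route 20/tier1 14 > Route 4/tier2 13 > Route 20/tier2 12 > Route 28/tier2 11 > Route 7/tier1 10 > Route 7/tier2 3.
Route 4 tier1 at 26: fill all 9 — 8 left.
Route 28/tier1 (25): +6 — 2 left.
Route 20 tier1 at 14: only 2 left, fill 2.
Total = 26×9 + 25×6 + 14×2 = 412.

412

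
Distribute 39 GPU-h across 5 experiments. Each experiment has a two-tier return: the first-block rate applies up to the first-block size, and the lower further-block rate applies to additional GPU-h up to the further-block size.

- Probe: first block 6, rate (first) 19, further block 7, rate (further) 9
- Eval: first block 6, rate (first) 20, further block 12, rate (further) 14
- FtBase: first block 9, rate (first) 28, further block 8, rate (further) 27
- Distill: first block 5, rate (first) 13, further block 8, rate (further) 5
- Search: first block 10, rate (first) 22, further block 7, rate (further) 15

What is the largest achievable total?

922

Treat each block as its own option and order by rate: FtBase/T1 28 > FtBase/T2 27 > Search/T1 22 > Eval/T1 20 > Probe/T1 19 > Search/T2 15 > Eval/T2 14 > Distill/T1 13 > Probe/T2 9 > Distill/T2 5.
FtBase T1 at 28: fill all 9 → 30 left.
Fill FtBase T2 block (8 at 27) → 22 left.
Search/T1 (22): +10 → 12 left.
Eval T1 at 20: fill all 6 → 6 left.
Probe/T1 (19): +6 → 0 left.
Total = 28×9 + 27×8 + 22×10 + 20×6 + 19×6 = 922.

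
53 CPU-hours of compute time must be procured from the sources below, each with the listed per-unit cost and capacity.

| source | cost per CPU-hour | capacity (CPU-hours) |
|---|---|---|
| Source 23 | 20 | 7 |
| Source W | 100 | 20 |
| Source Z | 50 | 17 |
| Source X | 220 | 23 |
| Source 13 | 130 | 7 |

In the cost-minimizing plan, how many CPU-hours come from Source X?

2

Cheapest first:
Source 23 at 20: take all 7 CPU-hours ; 46 still needed.
Take 17 from Source Z at 50 ; need 29 more.
Source W (100): use full 20 ; 9 CPU-hours to go.
Source 13 at 130: take all 7 CPU-hours ; 2 still needed.
Take 2 from Source X at 220 to finish.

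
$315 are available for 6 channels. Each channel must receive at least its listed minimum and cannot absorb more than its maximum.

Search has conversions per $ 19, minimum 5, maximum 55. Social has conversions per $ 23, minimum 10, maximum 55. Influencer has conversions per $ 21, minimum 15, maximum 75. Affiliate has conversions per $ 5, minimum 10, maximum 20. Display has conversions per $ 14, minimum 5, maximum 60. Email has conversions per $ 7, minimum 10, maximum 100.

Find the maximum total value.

5195

Meeting every minimum uses 5+10+15+10+5+10 = 55 $, leaving 260.
Rank by conversions per $: Social 23 > Influencer 21 > Search 19 > Display 14 > Email 7 > Affiliate 5.
Give Social 45 more to hit its cap of 55 → 215 left.
Influencer: +60 to 75 (cap) → 155 left.
Search: +50 to 55 (cap) → 105 left.
Display takes 55 more to reach its cap of 60 → 50 left.
Only 50 left; Email takes them to reach 60.
Total = 19×55 + 23×55 + 21×75 + 5×10 + 14×60 + 7×60 = 5195.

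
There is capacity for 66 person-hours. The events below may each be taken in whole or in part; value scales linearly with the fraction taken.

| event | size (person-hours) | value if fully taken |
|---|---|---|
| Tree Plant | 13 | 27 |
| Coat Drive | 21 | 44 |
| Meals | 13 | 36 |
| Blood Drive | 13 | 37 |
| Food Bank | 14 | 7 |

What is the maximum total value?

147

Sort by value density: Blood Drive 37/13≈2.85, Meals 36/13≈2.77, Coat Drive 44/21≈2.1, Tree Plant 27/13≈2.08, Food Bank 7/14≈0.5.
Blood Drive: take in full, 13 person-hours for value 37 — 53 left.
Meals: take in full, 13 person-hours for value 36 — 40 left.
Take all of Coat Drive (21 person-hours, value 44) — 19 person-hours left.
All 13 person-hours of Tree Plant fit (value 27) — 6 remain.
6 person-hours left: a 6/14 share of Food Bank gives 7×6/14 = 3.
Total value = 147.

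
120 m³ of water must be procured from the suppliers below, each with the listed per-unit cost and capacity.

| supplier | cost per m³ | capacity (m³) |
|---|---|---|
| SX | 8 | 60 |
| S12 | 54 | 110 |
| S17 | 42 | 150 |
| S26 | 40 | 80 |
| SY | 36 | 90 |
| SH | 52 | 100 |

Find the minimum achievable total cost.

2640

Use suppliers in increasing cost order.
Take 60 from SX at 8 → need 60 more.
SY at 36: take 60 of its 90 → requirement met.
S26, S17, SH, S12: unused.
Cost = 60×8 + 60×36 = 2640.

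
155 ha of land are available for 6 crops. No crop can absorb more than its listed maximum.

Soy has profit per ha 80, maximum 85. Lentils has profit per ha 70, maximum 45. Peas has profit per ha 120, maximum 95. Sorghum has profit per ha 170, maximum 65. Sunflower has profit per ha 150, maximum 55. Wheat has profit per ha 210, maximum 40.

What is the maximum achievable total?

26950

Highest profit per ha first: Wheat 210 > Sorghum 170 > Sunflower 150 > Peas 120 > Soy 80 > Lentils 70.
Wheat: +40 to 40 (cap) — 115 left.
Sorghum: +65 to 65 (cap) — 50 left.
Only 50 left; Sunflower takes them to reach 50.
Total = 170×65 + 150×50 + 210×40 = 26950.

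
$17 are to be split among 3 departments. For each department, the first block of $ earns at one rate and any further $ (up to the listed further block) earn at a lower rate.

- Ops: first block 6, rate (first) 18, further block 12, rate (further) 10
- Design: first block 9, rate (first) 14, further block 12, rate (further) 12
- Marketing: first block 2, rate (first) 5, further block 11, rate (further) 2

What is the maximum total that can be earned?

258

Rank every tier by rate: Ops/T1 18 > Design/T1 14 > Design/T2 12 > Ops/T2 10 > Marketing/T1 5 > Marketing/T2 2.
Ops T1 at 18: fill all 6 — 11 left.
Design T1 at 14: fill all 9 — 2 left.
Design T2 at 12: only 2 left, fill 2.
Total = 18×6 + 14×9 + 12×2 = 258.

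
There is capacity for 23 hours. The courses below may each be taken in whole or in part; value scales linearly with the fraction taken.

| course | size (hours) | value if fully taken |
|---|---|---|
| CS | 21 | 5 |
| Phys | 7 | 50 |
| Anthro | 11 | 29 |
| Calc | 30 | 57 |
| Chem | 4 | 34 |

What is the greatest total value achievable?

Best value per unit of size first: Chem 34/4≈8.5, Phys 50/7≈7.14, Anthro 29/11≈2.64, Calc 57/30≈1.9, CS 5/21≈0.238.
Take all of Chem (4 hours, value 34) → 19 hours left.
Take all of Phys (7 hours, value 50) → 12 hours left.
All 11 hours of Anthro fit (value 29) → 1 remain.
Fill the last 1 hours with part of Calc: 1/30 of it earns 1.9.
Total value = 114.9.

114.9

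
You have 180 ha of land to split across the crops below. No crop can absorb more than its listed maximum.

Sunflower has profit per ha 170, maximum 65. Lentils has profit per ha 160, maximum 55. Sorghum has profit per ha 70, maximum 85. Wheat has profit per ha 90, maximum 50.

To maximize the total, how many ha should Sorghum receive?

Highest profit per ha first: Sunflower 170 > Lentils 160 > Wheat 90 > Sorghum 70.
Sunflower: +65 to 65 (cap) — 115 left.
Lentils: +55 to 55 (cap) — 60 left.
Give Wheat 50 to hit its cap of 50 — 10 left.
Only 10 left; Sorghum takes them to reach 10.

10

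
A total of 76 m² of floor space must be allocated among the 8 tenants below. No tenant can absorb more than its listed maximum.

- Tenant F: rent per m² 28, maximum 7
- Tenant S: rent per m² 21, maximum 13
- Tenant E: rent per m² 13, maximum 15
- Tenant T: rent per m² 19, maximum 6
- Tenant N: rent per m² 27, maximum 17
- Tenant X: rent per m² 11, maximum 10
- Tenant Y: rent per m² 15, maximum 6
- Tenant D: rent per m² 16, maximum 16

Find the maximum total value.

1531

Highest rent per m² first: Tenant F 28 > Tenant N 27 > Tenant S 21 > Tenant T 19 > Tenant D 16 > Tenant Y 15 > Tenant E 13 > Tenant X 11.
Give Tenant F 7 to hit its cap of 7 — 69 left.
Tenant N takes 17 to reach its cap of 17 — 52 left.
Give Tenant S 13 to hit its cap of 13 — 39 left.
Tenant T takes 6 to reach its cap of 6 — 33 left.
Tenant D takes 16 to reach its cap of 16 — 17 left.
Tenant Y takes 6 to reach its cap of 6 — 11 left.
Tenant E has room for 15 but only 11 remain, so it gets 11.
Total = 28×7 + 21×13 + 13×11 + 19×6 + 27×17 + 15×6 + 16×16 = 1531.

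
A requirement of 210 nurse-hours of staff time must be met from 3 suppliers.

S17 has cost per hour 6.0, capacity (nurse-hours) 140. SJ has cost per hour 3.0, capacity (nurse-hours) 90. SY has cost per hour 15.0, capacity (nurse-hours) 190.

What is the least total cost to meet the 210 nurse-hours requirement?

Fill from the cheapest supplier first.
SJ at 3.0: take all 90 nurse-hours → 120 still needed.
S17 at 6.0: take 120 of its 140 → requirement met.
SY: unused.
Cost = 90×3.0 + 120×6.0 = 990.

990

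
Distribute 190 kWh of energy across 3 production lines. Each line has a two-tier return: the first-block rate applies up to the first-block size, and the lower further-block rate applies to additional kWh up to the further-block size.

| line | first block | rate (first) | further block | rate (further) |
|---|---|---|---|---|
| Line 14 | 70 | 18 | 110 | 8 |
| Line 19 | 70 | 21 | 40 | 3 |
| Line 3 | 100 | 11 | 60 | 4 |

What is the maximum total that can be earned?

Treat each block as its own option and order by rate: Line 19/first 21 > Line 14/first 18 > Line 3/first 11 > Line 14/second 8 > Line 3/second 4 > Line 19/second 3.
Fill Line 19 first block (70 at 21) → 120 left.
Line 14/first (18): +70 → 50 left.
50 remain; put them into Line 3 first at 11.
Total = 21×70 + 18×70 + 11×50 = 3280.

3280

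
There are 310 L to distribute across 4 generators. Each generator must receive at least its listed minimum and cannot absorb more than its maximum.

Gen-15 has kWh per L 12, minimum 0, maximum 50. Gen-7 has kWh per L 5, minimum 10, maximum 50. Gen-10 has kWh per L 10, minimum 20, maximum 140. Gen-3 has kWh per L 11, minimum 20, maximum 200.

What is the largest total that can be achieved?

3350

Meeting every minimum uses 0+10+20+20 = 50 L, leaving 260.
Rank by kWh per L: Gen-15 12 > Gen-3 11 > Gen-10 10 > Gen-7 5.
Gen-15: +50 to 50 (cap) → 210 left.
Gen-3: +180 to 200 (cap) → 30 left.
Gen-10: +30 (room for 120) → 50. Pool exhausted.
Total = 12×50 + 5×10 + 10×50 + 11×200 = 3350.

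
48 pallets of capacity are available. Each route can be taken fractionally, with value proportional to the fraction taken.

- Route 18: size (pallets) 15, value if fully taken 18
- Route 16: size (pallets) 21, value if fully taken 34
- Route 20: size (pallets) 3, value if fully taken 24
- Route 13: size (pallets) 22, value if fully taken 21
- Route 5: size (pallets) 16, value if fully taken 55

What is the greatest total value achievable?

122.6

Sort by value density: Route 20 24/3≈8, Route 5 55/16≈3.44, Route 16 34/21≈1.62, Route 18 18/15≈1.2, Route 13 21/22≈0.955.
All 3 pallets of Route 20 fit (value 24) → 45 remain.
Route 5: take in full, 16 pallets for value 55 → 29 left.
All 21 pallets of Route 16 fit (value 34) → 8 remain.
Only 8 pallets remain; take 8/15 of Route 18 for value 18×8/15 = 9.6.
Total value = 122.6.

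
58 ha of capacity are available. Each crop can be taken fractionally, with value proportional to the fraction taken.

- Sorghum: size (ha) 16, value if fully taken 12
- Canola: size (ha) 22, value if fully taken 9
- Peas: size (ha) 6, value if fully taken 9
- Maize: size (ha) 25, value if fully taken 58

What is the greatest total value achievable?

83.5

Best value per unit of size first: Maize 58/25≈2.32, Peas 9/6≈1.5, Sorghum 12/16≈0.75, Canola 9/22≈0.409.
All 25 ha of Maize fit (value 58) ; 33 remain.
All 6 ha of Peas fit (value 9) ; 27 remain.
All 16 ha of Sorghum fit (value 12) ; 11 remain.
Fill the last 11 ha with part of Canola: 11/22 of it earns 4.5.
Total value = 83.5.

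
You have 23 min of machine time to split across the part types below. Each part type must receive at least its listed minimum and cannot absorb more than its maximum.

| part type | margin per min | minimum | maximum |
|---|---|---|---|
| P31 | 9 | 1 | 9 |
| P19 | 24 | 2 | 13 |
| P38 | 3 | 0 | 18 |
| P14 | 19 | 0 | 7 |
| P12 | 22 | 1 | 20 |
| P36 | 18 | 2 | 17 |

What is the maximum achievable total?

Meeting every minimum uses 1+2+0+0+1+2 = 6 min, leaving 17.
Rank by margin per min: P19 24 > P12 22 > P14 19 > P36 18 > P31 9 > P38 3.
Give P19 11 more to hit its cap of 13 — 6 left.
P12 has room for 19 more but only 6 remain, so it gets 7.
Total = 9×1 + 24×13 + 22×7 + 18×2 = 511.

511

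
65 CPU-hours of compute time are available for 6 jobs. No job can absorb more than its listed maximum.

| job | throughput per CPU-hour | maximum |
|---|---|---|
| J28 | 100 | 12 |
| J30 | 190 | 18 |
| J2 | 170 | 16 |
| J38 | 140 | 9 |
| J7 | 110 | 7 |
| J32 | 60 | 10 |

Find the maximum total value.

Rank by throughput per CPU-hour: J30 190 > J2 170 > J38 140 > J7 110 > J28 100 > J32 60.
J30 takes 18 to reach its cap of 18 → 47 left.
J2: +16 to 16 (cap) → 31 left.
J38: +9 to 9 (cap) → 22 left.
Give J7 7 to hit its cap of 7 → 15 left.
J28 takes 12 to reach its cap of 12 → 3 left.
J32: +3 (room for 10) → 3. Pool exhausted.
Total = 100×12 + 190×18 + 170×16 + 140×9 + 110×7 + 60×3 = 9550.

9550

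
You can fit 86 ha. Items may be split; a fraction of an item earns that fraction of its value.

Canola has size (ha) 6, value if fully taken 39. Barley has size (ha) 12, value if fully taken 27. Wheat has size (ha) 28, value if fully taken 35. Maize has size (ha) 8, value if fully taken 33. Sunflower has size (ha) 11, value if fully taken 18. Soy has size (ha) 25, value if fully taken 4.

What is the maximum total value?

Best value per unit of size first: Canola 39/6≈6.5, Maize 33/8≈4.12, Barley 27/12≈2.25, Sunflower 18/11≈1.64, Wheat 35/28≈1.25, Soy 4/25≈0.16.
Take all of Canola (6 ha, value 39) — 80 ha left.
All 8 ha of Maize fit (value 33) — 72 remain.
Barley: take in full, 12 ha for value 27 — 60 left.
All 11 ha of Sunflower fit (value 18) — 49 remain.
All 28 ha of Wheat fit (value 35) — 21 remain.
21 ha left: a 21/25 share of Soy gives 4×21/25 = 3.36.
Total value = 155.36.

155.36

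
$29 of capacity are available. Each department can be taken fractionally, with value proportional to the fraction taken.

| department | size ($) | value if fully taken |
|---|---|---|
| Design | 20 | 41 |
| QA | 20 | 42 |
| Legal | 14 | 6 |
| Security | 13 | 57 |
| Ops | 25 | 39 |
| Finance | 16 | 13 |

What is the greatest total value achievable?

Sort by value density: Security 57/13≈4.38, QA 42/20≈2.1, Design 41/20≈2.05, Ops 39/25≈1.56, Finance 13/16≈0.812, Legal 6/14≈0.429.
Security: take in full, 13 $ for value 57 ; 16 left.
Fill the last 16 $ with part of QA: 16/20 of it earns 33.6.
Total value = 90.6.

90.6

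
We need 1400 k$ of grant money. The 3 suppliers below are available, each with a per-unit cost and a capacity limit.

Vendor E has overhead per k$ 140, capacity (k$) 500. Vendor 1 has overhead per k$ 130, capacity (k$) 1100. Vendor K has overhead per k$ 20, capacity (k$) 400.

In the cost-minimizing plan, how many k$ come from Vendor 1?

1000

Use suppliers in increasing cost order.
Vendor K at 20: take all 400 k$ → 1000 still needed.
Vendor 1 at 130: take 1000 of its 1100 → requirement met.
Vendor E: unused.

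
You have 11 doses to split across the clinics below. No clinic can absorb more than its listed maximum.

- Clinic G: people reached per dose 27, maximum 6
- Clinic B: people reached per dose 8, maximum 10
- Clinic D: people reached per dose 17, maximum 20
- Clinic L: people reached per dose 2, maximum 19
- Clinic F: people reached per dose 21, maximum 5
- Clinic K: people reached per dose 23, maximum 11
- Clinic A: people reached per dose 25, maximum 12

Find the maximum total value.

287

Rank by people reached per dose: Clinic G 27 > Clinic A 25 > Clinic K 23 > Clinic F 21 > Clinic D 17 > Clinic B 8 > Clinic L 2.
Clinic G: +6 to 6 (cap) — 5 left.
Clinic A has room for 12 but only 5 remain, so it gets 5.
Total = 27×6 + 25×5 = 287.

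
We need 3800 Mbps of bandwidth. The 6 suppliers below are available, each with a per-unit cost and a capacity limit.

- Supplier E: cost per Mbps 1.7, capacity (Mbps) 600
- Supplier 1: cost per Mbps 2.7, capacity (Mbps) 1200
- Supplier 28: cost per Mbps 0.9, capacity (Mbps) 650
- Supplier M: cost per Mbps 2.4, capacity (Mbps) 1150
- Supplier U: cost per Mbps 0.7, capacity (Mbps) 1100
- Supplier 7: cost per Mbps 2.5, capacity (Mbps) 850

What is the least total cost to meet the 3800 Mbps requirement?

Fill from the cheapest supplier first.
Supplier U (0.7): use full 1100 → 2700 Mbps to go.
Take 650 from Supplier 28 at 0.9 → need 2050 more.
Take 600 from Supplier E at 1.7 → need 1450 more.
Take 1150 from Supplier M at 2.4 → need 300 more.
Supplier 7 (2.5): take the remaining 300 → done.
Supplier 1: unused.
Cost = 1100×0.7 + 650×0.9 + 600×1.7 + 1150×2.4 + 300×2.5 = 5885.

5885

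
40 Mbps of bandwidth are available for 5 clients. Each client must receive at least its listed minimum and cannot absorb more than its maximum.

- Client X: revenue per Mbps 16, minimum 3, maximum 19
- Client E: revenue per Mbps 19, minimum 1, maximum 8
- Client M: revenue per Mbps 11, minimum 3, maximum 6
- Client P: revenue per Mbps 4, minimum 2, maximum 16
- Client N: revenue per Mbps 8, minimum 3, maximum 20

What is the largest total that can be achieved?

Meeting every minimum uses 3+1+3+2+3 = 12 Mbps, leaving 28.
Order the clients by revenue per Mbps: Client E 19 > Client X 16 > Client M 11 > Client N 8 > Client P 4.
Client E: +7 to 8 (cap) — 21 left.
Client X: +16 to 19 (cap) — 5 left.
Client M takes 3 more to reach its cap of 6 — 2 left.
Client N: +2 (room for 17) → 5. Pool exhausted.
Total = 16×19 + 19×8 + 11×6 + 4×2 + 8×5 = 570.

570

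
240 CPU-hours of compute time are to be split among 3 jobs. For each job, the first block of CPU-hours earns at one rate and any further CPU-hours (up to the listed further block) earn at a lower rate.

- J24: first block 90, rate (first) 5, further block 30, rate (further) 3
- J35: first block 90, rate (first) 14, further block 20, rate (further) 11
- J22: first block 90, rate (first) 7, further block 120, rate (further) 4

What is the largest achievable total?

2310

Order all 6 blocks by rate: J35/first 14 > J35/second 11 > J22/first 7 > J24/first 5 > J22/second 4 > J24/second 3.
J35 first at 14: fill all 90 — 150 left.
Fill J35 second block (20 at 11) — 130 left.
Fill J22 first block (90 at 7) — 40 left.
J24 first at 5: only 40 left, fill 40.
Total = 14×90 + 11×20 + 7×90 + 5×40 = 2310.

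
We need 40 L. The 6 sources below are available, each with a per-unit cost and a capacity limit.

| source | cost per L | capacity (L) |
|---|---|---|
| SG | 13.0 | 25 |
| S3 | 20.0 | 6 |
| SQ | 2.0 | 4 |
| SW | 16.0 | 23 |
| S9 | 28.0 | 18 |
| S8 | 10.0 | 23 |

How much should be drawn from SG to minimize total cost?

Fill from the cheapest source first.
SQ at 2.0: take all 4 L — 36 still needed.
S8 at 10.0: take all 23 L — 13 still needed.
Take 13 from SG at 13.0 to finish.
SW, S3, S9: unused.

13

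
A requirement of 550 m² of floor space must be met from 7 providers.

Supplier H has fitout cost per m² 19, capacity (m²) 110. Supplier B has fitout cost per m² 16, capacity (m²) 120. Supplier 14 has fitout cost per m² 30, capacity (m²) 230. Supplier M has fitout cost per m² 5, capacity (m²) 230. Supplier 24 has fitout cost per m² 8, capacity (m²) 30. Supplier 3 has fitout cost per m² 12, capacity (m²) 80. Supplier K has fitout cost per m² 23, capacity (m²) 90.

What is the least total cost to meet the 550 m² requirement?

5980

Fill from the cheapest provider first.
Supplier M (5): use full 230 ; 320 m² to go.
Supplier 24 at 8: take all 30 m² ; 290 still needed.
Take 80 from Supplier 3 at 12 ; need 210 more.
Take 120 from Supplier B at 16 ; need 90 more.
Supplier H at 19: take 90 of its 110 ; requirement met.
Supplier K, Supplier 14: unused.
Cost = 230×5 + 30×8 + 80×12 + 120×16 + 90×19 = 5980.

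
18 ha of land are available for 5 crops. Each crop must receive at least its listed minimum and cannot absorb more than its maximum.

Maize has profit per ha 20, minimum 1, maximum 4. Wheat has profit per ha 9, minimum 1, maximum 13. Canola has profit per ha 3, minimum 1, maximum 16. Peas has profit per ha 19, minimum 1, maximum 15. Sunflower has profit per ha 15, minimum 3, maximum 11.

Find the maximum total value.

308

Meeting every minimum uses 1+1+1+1+3 = 7 ha, leaving 11.
Highest profit per ha first: Maize 20 > Peas 19 > Sunflower 15 > Wheat 9 > Canola 3.
Maize: +3 to 4 (cap) → 8 left.
Only 8 left; Peas takes them to reach 9.
Total = 20×4 + 9×1 + 3×1 + 19×9 + 15×3 = 308.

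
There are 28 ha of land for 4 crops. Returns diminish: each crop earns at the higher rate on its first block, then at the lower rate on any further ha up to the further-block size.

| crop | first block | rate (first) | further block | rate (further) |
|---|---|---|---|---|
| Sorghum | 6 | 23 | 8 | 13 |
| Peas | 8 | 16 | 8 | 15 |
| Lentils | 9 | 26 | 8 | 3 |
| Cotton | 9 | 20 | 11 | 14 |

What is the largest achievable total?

Rank every tier by rate: Lentils/T1 26 > Sorghum/T1 23 > Cotton/T1 20 > Peas/T1 16 > Peas/T2 15 > Cotton/T2 14 > Sorghum/T2 13 > Lentils/T2 3.
Lentils/T1 (26): +9 → 19 left.
Sorghum/T1 (23): +6 → 13 left.
Fill Cotton T1 block (9 at 20) → 4 left.
Peas/T1: +4 of 8 at 16; pool empty.
Total = 26×9 + 23×6 + 20×9 + 16×4 = 616.

616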